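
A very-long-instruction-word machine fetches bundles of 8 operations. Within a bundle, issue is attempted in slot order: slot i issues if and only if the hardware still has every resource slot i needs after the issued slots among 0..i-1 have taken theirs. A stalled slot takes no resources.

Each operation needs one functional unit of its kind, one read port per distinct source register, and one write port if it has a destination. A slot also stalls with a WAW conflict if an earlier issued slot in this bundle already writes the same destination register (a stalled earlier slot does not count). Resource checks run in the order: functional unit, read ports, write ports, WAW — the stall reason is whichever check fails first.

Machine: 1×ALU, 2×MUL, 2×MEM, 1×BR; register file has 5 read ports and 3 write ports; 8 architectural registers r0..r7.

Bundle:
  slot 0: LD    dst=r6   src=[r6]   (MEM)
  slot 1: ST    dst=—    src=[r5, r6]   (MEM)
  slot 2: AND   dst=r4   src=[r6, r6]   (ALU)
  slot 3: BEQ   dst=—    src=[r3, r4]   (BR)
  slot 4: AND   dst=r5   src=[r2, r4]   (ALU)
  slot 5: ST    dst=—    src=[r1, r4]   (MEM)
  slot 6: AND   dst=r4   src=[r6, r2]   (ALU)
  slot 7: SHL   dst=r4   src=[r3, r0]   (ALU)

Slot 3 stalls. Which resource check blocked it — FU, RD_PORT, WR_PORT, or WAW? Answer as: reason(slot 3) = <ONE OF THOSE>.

[0] MEM needs rd=1 wr=1: ok; after: ALU=1 MUL=2 MEM=1 BR=1, R=4, W=2
[1] MEM needs rd=2 wr=0: ok; after: ALU=1 MUL=2 MEM=0 BR=1, R=2, W=2
[2] ALU needs rd=1 wr=1: ok; after: ALU=0 MUL=2 MEM=0 BR=1, R=1, W=1
[3] BR needs rd=2 wr=0: RD_PORT; after: ALU=0 MUL=2 MEM=0 BR=1, R=1, W=1
[4] ALU needs rd=2 wr=1: FU; after: ALU=0 MUL=2 MEM=0 BR=1, R=1, W=1
[5] MEM needs rd=2 wr=0: FU; after: ALU=0 MUL=2 MEM=0 BR=1, R=1, W=1
[6] ALU needs rd=2 wr=1: FU; after: ALU=0 MUL=2 MEM=0 BR=1, R=1, W=1
[7] ALU needs rd=2 wr=1: FU; after: ALU=0 MUL=2 MEM=0 BR=1, R=1, W=1

reason(slot 3) = RD_PORT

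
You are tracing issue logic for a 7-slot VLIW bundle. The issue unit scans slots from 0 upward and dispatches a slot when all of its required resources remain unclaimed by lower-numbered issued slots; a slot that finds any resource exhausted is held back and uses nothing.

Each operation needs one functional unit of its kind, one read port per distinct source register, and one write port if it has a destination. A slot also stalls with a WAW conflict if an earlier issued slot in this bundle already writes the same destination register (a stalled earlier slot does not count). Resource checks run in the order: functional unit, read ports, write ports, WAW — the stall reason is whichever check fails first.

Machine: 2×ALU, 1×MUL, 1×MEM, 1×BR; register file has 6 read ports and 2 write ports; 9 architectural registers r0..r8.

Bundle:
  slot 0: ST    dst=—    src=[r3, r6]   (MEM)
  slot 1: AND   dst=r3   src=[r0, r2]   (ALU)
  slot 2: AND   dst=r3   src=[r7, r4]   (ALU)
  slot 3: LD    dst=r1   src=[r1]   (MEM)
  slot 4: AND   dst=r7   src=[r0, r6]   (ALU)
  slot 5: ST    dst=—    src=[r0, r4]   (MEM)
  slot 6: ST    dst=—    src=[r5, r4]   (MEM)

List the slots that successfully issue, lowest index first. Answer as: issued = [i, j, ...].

issued = [0, 1, 4]

[0] MEM needs rd=2 wr=0: ok; after: ALU=2 MUL=1 MEM=0 BR=1, R=4, W=2
[1] ALU needs rd=2 wr=1: ok; after: ALU=1 MUL=1 MEM=0 BR=1, R=2, W=1
[2] ALU needs rd=2 wr=1: WAW; after: ALU=1 MUL=1 MEM=0 BR=1, R=2, W=1
[3] MEM needs rd=1 wr=1: FU; after: ALU=1 MUL=1 MEM=0 BR=1, R=2, W=1
[4] ALU needs rd=2 wr=1: ok; after: ALU=0 MUL=1 MEM=0 BR=1, R=0, W=0
[5] MEM needs rd=2 wr=0: FU; after: ALU=0 MUL=1 MEM=0 BR=1, R=0, W=0
[6] MEM needs rd=2 wr=0: FU; after: ALU=0 MUL=1 MEM=0 BR=1, R=0, W=0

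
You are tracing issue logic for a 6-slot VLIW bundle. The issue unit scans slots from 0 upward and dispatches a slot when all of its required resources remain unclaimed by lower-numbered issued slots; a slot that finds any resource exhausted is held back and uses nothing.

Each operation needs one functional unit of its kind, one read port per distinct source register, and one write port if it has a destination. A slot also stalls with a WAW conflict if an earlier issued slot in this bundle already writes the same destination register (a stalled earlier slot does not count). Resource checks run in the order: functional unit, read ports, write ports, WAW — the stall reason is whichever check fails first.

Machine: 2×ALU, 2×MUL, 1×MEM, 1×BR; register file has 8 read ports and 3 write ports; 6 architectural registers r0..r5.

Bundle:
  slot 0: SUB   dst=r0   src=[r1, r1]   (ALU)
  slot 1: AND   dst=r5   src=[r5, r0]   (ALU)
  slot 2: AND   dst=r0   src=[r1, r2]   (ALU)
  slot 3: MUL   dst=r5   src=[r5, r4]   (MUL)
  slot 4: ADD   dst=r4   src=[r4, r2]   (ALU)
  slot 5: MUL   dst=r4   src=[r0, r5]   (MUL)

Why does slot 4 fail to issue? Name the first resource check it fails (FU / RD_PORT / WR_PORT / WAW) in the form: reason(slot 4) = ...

reason(slot 4) = FU

#0 ALU src=r1,r1 dispatched  <A:1 Mu:2 Ld:1 B:1 rd:7 wr:2>
#1 ALU src=r5,r0 dispatched  <A:0 Mu:2 Ld:1 B:1 rd:5 wr:1>
#2 ALU src=r1,r2 held:FU  <A:0 Mu:2 Ld:1 B:1 rd:5 wr:1>
#3 MUL src=r5,r4 held:WAW  <A:0 Mu:2 Ld:1 B:1 rd:5 wr:1>
#4 ALU src=r4,r2 held:FU  <A:0 Mu:2 Ld:1 B:1 rd:5 wr:1>
#5 MUL src=r0,r5 dispatched  <A:0 Mu:1 Ld:1 B:1 rd:3 wr:0>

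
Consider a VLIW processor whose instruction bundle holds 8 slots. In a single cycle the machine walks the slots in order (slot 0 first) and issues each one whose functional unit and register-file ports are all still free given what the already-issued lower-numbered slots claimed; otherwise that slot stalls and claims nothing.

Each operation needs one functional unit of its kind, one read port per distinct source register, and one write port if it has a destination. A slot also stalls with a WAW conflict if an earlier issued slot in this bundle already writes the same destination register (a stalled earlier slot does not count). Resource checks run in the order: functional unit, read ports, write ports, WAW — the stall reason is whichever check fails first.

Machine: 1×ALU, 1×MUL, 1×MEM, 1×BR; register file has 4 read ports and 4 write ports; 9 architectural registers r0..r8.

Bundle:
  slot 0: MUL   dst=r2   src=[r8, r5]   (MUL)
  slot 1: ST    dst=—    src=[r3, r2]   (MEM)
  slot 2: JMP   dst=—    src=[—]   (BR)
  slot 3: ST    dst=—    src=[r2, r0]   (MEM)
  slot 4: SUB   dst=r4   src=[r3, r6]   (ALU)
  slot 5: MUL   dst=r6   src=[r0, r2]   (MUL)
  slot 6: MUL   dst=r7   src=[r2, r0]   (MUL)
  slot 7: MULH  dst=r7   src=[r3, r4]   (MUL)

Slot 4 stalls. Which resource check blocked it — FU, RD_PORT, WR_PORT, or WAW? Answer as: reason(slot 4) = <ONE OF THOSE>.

slot 0 (MUL): ISSUE — free A1,Mu0,Ld1,B1 rp2 wp3
slot 1 (MEM): ISSUE — free A1,Mu0,Ld0,B1 rp0 wp3
slot 2 (BR): ISSUE — free A1,Mu0,Ld0,B0 rp0 wp3
slot 3 (MEM): stall FU — free A1,Mu0,Ld0,B0 rp0 wp3
slot 4 (ALU): stall RD_PORT — free A1,Mu0,Ld0,B0 rp0 wp3
slot 5 (MUL): stall FU — free A1,Mu0,Ld0,B0 rp0 wp3
slot 6 (MUL): stall FU — free A1,Mu0,Ld0,B0 rp0 wp3
slot 7 (MUL): stall FU — free A1,Mu0,Ld0,B0 rp0 wp3

reason(slot 4) = RD_PORT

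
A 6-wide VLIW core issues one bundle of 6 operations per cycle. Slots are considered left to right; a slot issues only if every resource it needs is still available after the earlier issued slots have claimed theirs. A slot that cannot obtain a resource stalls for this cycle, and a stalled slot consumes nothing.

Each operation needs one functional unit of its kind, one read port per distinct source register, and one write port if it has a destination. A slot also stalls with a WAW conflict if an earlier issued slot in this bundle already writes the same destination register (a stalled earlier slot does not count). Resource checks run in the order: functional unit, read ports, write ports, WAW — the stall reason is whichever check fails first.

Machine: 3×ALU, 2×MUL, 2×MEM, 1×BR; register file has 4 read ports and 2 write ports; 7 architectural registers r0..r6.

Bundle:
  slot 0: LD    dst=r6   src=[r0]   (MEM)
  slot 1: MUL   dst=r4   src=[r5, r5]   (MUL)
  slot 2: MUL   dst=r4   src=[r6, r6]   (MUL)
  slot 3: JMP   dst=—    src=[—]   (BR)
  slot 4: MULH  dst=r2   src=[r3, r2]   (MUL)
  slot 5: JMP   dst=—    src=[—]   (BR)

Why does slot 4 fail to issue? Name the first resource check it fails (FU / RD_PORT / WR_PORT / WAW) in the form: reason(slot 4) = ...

(0) want 1×MEM +1rd +1wr — yes → AL3|MU2|ME1|BR1|rd3|wr1
(1) want 1×MUL +1rd +1wr — yes → AL3|MU1|ME1|BR1|rd2|wr0
(2) want 1×MUL +1rd +1wr — WR_PORT → AL3|MU1|ME1|BR1|rd2|wr0
(3) want 1×BR +0rd +0wr — yes → AL3|MU1|ME1|BR0|rd2|wr0
(4) want 1×MUL +2rd +1wr — WR_PORT → AL3|MU1|ME1|BR0|rd2|wr0
(5) want 1×BR +0rd +0wr — FU → AL3|MU1|ME1|BR0|rd2|wr0

reason(slot 4) = WR_PORT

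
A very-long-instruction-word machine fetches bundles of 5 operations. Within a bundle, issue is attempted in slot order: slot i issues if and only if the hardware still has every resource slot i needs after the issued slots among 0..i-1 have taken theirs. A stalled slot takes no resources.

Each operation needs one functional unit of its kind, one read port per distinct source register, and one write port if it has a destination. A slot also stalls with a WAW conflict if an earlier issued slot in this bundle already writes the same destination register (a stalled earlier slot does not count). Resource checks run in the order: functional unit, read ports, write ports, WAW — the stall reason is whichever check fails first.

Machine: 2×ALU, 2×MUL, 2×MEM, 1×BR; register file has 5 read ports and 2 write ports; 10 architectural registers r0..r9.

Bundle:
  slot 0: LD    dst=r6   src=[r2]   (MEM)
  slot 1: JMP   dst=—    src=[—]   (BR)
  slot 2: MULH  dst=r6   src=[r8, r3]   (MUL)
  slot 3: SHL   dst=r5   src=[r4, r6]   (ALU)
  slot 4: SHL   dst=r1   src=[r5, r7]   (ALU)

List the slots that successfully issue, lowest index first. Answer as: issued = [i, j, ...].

issued = [0, 1, 3]

slot 0 (MEM): ISSUE — free A2,Mu2,Ld1,B1 rp4 wp1
slot 1 (BR): ISSUE — free A2,Mu2,Ld1,B0 rp4 wp1
slot 2 (MUL): stall WAW — free A2,Mu2,Ld1,B0 rp4 wp1
slot 3 (ALU): ISSUE — free A1,Mu2,Ld1,B0 rp2 wp0
slot 4 (ALU): stall WR_PORT — free A1,Mu2,Ld1,B0 rp2 wp0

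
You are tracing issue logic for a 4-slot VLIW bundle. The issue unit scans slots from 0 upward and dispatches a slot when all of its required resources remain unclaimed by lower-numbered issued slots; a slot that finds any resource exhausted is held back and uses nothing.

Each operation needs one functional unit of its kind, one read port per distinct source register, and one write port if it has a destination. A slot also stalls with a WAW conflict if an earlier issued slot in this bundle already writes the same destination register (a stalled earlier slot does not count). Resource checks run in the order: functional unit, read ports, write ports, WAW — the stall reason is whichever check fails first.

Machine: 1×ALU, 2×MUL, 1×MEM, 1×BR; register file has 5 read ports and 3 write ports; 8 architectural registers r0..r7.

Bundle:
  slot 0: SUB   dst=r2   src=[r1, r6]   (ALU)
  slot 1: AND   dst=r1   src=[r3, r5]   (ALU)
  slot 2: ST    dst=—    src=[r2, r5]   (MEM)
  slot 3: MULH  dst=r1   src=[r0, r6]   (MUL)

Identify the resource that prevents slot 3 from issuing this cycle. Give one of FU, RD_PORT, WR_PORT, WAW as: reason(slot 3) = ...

slot 0 (ALU): ISSUE — free A0,Mu2,Ld1,B1 rp3 wp2
slot 1 (ALU): stall FU — free A0,Mu2,Ld1,B1 rp3 wp2
slot 2 (MEM): ISSUE — free A0,Mu2,Ld0,B1 rp1 wp2
slot 3 (MUL): stall RD_PORT — free A0,Mu2,Ld0,B1 rp1 wp2

reason(slot 3) = RD_PORT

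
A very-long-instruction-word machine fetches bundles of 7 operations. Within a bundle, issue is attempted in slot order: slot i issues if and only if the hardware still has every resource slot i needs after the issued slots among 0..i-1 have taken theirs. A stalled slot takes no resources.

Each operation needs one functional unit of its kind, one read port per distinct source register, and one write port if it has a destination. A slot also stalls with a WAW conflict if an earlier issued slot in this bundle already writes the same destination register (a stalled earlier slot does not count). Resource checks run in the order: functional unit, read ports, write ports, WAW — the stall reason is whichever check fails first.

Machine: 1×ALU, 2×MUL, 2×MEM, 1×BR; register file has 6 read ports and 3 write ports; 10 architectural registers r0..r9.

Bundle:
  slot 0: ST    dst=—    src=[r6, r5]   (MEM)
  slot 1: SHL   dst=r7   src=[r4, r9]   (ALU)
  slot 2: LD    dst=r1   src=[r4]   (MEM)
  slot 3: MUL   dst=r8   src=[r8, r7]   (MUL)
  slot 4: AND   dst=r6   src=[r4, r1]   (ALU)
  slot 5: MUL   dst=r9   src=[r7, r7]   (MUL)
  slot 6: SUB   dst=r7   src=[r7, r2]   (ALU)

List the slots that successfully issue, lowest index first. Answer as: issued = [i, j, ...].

issued = [0, 1, 2, 5]

#0 MEM src=r6,r5 dispatched  <A:1 Mu:2 Ld:1 B:1 rd:4 wr:3>
#1 ALU src=r4,r9 dispatched  <A:0 Mu:2 Ld:1 B:1 rd:2 wr:2>
#2 MEM src=r4 dispatched  <A:0 Mu:2 Ld:0 B:1 rd:1 wr:1>
#3 MUL src=r8,r7 held:RD_PORT  <A:0 Mu:2 Ld:0 B:1 rd:1 wr:1>
#4 ALU src=r4,r1 held:FU  <A:0 Mu:2 Ld:0 B:1 rd:1 wr:1>
#5 MUL src=r7,r7 dispatched  <A:0 Mu:1 Ld:0 B:1 rd:0 wr:0>
#6 ALU src=r7,r2 held:FU  <A:0 Mu:1 Ld:0 B:1 rd:0 wr:0>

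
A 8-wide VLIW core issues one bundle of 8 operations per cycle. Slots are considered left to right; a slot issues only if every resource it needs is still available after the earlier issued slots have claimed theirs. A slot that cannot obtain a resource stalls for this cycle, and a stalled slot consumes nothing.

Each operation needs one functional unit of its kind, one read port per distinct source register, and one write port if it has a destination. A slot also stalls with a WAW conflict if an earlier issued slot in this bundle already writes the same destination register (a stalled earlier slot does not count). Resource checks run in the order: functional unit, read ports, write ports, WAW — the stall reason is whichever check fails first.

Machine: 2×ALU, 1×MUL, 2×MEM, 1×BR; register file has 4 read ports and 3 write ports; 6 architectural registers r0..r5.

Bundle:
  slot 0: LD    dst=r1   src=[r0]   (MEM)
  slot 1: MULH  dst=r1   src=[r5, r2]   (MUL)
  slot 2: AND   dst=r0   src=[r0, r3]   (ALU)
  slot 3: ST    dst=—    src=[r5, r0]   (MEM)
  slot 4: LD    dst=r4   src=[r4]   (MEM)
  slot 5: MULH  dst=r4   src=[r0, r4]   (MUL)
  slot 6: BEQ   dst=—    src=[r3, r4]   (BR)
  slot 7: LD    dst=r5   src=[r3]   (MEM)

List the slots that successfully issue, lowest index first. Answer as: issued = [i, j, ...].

issued = [0, 2, 4]

  0. MEM→r1 ⇒ go  {2A/1Mu/1Ld/1B | 3r 2w}
  1. MUL→r1 ⇒ no(WAW)  {2A/1Mu/1Ld/1B | 3r 2w}
  2. ALU→r0 ⇒ go  {1A/1Mu/1Ld/1B | 1r 1w}
  3. MEM ⇒ no(RD_PORT)  {1A/1Mu/1Ld/1B | 1r 1w}
  4. MEM→r4 ⇒ go  {1A/1Mu/0Ld/1B | 0r 0w}
  5. MUL→r4 ⇒ no(RD_PORT)  {1A/1Mu/0Ld/1B | 0r 0w}
  6. BR ⇒ no(RD_PORT)  {1A/1Mu/0Ld/1B | 0r 0w}
  7. MEM→r5 ⇒ no(FU)  {1A/1Mu/0Ld/1B | 0r 0w}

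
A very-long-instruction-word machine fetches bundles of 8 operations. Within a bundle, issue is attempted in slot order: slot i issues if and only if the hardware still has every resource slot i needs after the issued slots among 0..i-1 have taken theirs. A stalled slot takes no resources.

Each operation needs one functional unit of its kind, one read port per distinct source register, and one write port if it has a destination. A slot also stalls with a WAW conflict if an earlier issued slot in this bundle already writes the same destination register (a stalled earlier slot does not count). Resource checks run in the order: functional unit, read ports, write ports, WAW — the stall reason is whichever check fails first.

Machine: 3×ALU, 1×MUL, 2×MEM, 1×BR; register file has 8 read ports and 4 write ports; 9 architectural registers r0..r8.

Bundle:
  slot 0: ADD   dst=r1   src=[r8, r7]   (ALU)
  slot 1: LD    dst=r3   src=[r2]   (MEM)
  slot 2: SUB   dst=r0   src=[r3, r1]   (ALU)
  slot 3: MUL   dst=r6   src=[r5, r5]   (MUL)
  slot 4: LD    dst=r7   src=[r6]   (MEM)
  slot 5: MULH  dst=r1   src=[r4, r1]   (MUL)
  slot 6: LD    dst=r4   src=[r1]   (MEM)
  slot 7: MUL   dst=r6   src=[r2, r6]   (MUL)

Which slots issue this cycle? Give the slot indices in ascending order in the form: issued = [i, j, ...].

issued = [0, 1, 2, 3]

(0) want 1×ALU +2rd +1wr — yes → AL2|MU1|ME2|BR1|rd6|wr3
(1) want 1×MEM +1rd +1wr — yes → AL2|MU1|ME1|BR1|rd5|wr2
(2) want 1×ALU +2rd +1wr — yes → AL1|MU1|ME1|BR1|rd3|wr1
(3) want 1×MUL +1rd +1wr — yes → AL1|MU0|ME1|BR1|rd2|wr0
(4) want 1×MEM +1rd +1wr — WR_PORT → AL1|MU0|ME1|BR1|rd2|wr0
(5) want 1×MUL +2rd +1wr — FU → AL1|MU0|ME1|BR1|rd2|wr0
(6) want 1×MEM +1rd +1wr — WR_PORT → AL1|MU0|ME1|BR1|rd2|wr0
(7) want 1×MUL +2rd +1wr — FU → AL1|MU0|ME1|BR1|rd2|wr0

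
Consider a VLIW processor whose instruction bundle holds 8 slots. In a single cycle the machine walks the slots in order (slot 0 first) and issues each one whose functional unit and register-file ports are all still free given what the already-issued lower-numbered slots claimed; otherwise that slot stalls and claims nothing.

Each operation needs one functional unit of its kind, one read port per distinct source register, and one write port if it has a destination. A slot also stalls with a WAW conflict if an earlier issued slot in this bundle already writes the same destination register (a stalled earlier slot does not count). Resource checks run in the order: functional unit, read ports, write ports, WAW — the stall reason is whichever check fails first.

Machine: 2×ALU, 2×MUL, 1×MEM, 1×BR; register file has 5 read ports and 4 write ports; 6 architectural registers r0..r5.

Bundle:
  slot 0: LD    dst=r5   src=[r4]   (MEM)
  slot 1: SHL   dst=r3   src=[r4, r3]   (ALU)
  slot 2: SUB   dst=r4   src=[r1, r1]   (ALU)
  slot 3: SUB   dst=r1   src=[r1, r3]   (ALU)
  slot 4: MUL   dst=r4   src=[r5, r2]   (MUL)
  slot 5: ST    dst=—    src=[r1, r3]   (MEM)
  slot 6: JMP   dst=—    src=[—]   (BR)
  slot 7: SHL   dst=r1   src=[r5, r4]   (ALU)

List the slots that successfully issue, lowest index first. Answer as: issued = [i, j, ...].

(0) want 1×MEM +1rd +1wr — yes → AL2|MU2|ME0|BR1|rd4|wr3
(1) want 1×ALU +2rd +1wr — yes → AL1|MU2|ME0|BR1|rd2|wr2
(2) want 1×ALU +1rd +1wr — yes → AL0|MU2|ME0|BR1|rd1|wr1
(3) want 1×ALU +2rd +1wr — FU → AL0|MU2|ME0|BR1|rd1|wr1
(4) want 1×MUL +2rd +1wr — RD_PORT → AL0|MU2|ME0|BR1|rd1|wr1
(5) want 1×MEM +2rd +0wr — FU → AL0|MU2|ME0|BR1|rd1|wr1
(6) want 1×BR +0rd +0wr — yes → AL0|MU2|ME0|BR0|rd1|wr1
(7) want 1×ALU +2rd +1wr — FU → AL0|MU2|ME0|BR0|rd1|wr1

issued = [0, 1, 2, 6]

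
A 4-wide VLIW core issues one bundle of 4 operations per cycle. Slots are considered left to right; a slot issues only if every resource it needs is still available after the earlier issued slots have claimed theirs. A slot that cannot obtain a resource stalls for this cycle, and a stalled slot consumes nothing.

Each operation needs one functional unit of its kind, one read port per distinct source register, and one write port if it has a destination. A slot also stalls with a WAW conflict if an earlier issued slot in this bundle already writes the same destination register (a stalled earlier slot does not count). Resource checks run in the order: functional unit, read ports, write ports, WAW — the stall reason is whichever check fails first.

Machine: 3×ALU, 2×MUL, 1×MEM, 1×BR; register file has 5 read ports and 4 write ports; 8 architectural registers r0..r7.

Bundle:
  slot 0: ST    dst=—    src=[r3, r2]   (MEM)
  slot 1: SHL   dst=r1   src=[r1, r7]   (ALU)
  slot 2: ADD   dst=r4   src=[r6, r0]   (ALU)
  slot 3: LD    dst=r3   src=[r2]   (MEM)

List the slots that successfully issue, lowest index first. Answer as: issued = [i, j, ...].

slot 0 (MEM): ISSUE — free A3,Mu2,Ld0,B1 rp3 wp4
slot 1 (ALU): ISSUE — free A2,Mu2,Ld0,B1 rp1 wp3
slot 2 (ALU): stall RD_PORT — free A2,Mu2,Ld0,B1 rp1 wp3
slot 3 (MEM): stall FU — free A2,Mu2,Ld0,B1 rp1 wp3

issued = [0, 1]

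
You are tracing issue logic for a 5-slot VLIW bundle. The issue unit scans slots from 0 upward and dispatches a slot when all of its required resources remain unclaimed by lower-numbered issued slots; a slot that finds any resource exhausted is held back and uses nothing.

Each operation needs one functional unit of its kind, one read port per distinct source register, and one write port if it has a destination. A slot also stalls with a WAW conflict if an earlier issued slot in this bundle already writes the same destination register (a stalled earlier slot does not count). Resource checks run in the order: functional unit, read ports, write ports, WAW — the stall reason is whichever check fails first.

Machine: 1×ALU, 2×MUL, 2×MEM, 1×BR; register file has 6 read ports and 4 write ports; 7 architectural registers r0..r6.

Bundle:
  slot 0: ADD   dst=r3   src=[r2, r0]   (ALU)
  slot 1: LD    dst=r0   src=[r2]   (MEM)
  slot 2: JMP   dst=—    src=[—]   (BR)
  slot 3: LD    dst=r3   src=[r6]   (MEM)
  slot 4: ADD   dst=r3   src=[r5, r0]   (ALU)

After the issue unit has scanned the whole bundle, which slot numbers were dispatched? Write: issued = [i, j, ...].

  0. ALU→r3 ⇒ go  {0A/2Mu/2Ld/1B | 4r 3w}
  1. MEM→r0 ⇒ go  {0A/2Mu/1Ld/1B | 3r 2w}
  2. BR ⇒ go  {0A/2Mu/1Ld/0B | 3r 2w}
  3. MEM→r3 ⇒ no(WAW)  {0A/2Mu/1Ld/0B | 3r 2w}
  4. ALU→r3 ⇒ no(FU)  {0A/2Mu/1Ld/0B | 3r 2w}

issued = [0, 1, 2]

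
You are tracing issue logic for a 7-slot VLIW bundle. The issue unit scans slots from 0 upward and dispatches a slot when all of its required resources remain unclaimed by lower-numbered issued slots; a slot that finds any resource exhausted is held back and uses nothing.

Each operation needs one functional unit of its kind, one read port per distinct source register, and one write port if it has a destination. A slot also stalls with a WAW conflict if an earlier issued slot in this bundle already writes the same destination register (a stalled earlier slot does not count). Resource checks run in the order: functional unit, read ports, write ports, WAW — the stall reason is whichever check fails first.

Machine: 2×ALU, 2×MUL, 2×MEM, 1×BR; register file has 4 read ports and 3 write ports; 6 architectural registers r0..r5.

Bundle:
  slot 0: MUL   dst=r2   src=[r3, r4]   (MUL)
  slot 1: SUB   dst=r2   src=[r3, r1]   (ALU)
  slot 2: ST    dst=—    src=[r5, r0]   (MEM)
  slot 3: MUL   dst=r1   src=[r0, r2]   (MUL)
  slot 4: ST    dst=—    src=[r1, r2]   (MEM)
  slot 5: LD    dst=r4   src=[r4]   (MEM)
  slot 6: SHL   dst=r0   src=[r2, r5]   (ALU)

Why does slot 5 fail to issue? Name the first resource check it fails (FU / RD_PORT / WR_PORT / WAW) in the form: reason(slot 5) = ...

reason(slot 5) = RD_PORT

slot 0 (MUL): ISSUE — free A2,Mu1,Ld2,B1 rp2 wp2
slot 1 (ALU): stall WAW — free A2,Mu1,Ld2,B1 rp2 wp2
slot 2 (MEM): ISSUE — free A2,Mu1,Ld1,B1 rp0 wp2
slot 3 (MUL): stall RD_PORT — free A2,Mu1,Ld1,B1 rp0 wp2
slot 4 (MEM): stall RD_PORT — free A2,Mu1,Ld1,B1 rp0 wp2
slot 5 (MEM): stall RD_PORT — free A2,Mu1,Ld1,B1 rp0 wp2
slot 6 (ALU): stall RD_PORT — free A2,Mu1,Ld1,B1 rp0 wp2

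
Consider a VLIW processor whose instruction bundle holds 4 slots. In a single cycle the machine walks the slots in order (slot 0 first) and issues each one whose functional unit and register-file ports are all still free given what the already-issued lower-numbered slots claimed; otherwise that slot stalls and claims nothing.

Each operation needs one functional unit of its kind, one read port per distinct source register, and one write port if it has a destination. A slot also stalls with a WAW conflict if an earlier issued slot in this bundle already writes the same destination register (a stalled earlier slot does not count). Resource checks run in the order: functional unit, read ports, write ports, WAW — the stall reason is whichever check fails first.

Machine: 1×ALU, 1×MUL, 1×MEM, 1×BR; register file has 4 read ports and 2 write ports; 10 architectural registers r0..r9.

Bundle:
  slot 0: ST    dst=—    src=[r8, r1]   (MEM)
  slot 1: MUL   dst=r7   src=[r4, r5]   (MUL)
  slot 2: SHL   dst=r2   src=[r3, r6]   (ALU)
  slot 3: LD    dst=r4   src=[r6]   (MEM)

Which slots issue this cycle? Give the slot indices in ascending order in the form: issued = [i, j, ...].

issued = [0, 1]

#0 MEM src=r8,r1 dispatched  <A:1 Mu:1 Ld:0 B:1 rd:2 wr:2>
#1 MUL src=r4,r5 dispatched  <A:1 Mu:0 Ld:0 B:1 rd:0 wr:1>
#2 ALU src=r3,r6 held:RD_PORT  <A:1 Mu:0 Ld:0 B:1 rd:0 wr:1>
#3 MEM src=r6 held:FU  <A:1 Mu:0 Ld:0 B:1 rd:0 wr:1>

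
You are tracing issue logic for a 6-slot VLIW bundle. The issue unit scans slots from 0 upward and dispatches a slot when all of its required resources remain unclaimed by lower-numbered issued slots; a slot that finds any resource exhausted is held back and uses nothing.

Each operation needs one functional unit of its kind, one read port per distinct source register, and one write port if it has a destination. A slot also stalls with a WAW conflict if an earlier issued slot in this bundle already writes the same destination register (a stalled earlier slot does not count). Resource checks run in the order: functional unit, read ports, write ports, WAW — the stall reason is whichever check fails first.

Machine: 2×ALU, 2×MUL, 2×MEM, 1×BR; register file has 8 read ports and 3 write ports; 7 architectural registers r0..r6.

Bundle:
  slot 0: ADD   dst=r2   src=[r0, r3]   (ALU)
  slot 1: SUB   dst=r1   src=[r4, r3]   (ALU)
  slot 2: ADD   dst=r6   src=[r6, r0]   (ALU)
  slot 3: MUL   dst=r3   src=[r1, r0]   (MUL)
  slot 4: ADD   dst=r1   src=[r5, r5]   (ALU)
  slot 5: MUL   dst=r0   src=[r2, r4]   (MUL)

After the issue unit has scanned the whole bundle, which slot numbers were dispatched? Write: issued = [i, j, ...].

[0] ALU needs rd=2 wr=1: ok; after: ALU=1 MUL=2 MEM=2 BR=1, R=6, W=2
[1] ALU needs rd=2 wr=1: ok; after: ALU=0 MUL=2 MEM=2 BR=1, R=4, W=1
[2] ALU needs rd=2 wr=1: FU; after: ALU=0 MUL=2 MEM=2 BR=1, R=4, W=1
[3] MUL needs rd=2 wr=1: ok; after: ALU=0 MUL=1 MEM=2 BR=1, R=2, W=0
[4] ALU needs rd=1 wr=1: FU; after: ALU=0 MUL=1 MEM=2 BR=1, R=2, W=0
[5] MUL needs rd=2 wr=1: WR_PORT; after: ALU=0 MUL=1 MEM=2 BR=1, R=2, W=0

issued = [0, 1, 3]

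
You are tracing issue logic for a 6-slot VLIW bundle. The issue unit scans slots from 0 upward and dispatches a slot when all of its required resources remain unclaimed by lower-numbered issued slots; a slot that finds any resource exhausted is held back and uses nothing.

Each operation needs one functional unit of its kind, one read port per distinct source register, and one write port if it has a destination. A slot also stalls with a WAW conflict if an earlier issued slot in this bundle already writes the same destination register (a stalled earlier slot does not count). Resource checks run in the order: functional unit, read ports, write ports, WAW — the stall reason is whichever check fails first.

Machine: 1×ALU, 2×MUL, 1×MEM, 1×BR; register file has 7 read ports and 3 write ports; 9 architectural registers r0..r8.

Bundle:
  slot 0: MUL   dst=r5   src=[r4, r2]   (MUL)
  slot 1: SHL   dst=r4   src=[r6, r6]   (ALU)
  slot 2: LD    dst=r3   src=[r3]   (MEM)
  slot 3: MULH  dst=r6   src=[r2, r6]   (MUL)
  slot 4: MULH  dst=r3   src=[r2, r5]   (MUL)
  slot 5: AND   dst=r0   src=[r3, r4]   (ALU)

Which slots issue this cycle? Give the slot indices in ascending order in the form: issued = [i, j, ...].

issued = [0, 1, 2]

[0] MUL needs rd=2 wr=1: ok; after: ALU=1 MUL=1 MEM=1 BR=1, R=5, W=2
[1] ALU needs rd=1 wr=1: ok; after: ALU=0 MUL=1 MEM=1 BR=1, R=4, W=1
[2] MEM needs rd=1 wr=1: ok; after: ALU=0 MUL=1 MEM=0 BR=1, R=3, W=0
[3] MUL needs rd=2 wr=1: WR_PORT; after: ALU=0 MUL=1 MEM=0 BR=1, R=3, W=0
[4] MUL needs rd=2 wr=1: WR_PORT; after: ALU=0 MUL=1 MEM=0 BR=1, R=3, W=0
[5] ALU needs rd=2 wr=1: FU; after: ALU=0 MUL=1 MEM=0 BR=1, R=3, W=0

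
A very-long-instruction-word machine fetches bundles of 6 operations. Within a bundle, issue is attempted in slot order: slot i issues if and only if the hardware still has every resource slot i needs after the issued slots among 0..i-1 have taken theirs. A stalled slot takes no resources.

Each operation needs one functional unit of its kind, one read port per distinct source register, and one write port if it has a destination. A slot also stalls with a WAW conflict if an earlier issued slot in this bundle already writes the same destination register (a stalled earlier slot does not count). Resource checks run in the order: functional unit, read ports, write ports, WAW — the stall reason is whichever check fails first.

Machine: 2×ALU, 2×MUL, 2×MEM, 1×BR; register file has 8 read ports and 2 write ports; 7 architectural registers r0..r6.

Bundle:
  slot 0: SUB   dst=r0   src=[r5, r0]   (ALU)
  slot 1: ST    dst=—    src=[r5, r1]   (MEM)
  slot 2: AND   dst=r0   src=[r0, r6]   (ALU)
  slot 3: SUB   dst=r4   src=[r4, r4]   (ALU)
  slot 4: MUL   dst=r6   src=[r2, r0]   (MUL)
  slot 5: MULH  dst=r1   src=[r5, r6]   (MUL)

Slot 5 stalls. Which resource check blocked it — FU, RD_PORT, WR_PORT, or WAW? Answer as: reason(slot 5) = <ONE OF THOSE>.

reason(slot 5) = WR_PORT

#0 ALU src=r5,r0 dispatched  <A:1 Mu:2 Ld:2 B:1 rd:6 wr:1>
#1 MEM src=r5,r1 dispatched  <A:1 Mu:2 Ld:1 B:1 rd:4 wr:1>
#2 ALU src=r0,r6 held:WAW  <A:1 Mu:2 Ld:1 B:1 rd:4 wr:1>
#3 ALU src=r4,r4 dispatched  <A:0 Mu:2 Ld:1 B:1 rd:3 wr:0>
#4 MUL src=r2,r0 held:WR_PORT  <A:0 Mu:2 Ld:1 B:1 rd:3 wr:0>
#5 MUL src=r5,r6 held:WR_PORT  <A:0 Mu:2 Ld:1 B:1 rd:3 wr:0>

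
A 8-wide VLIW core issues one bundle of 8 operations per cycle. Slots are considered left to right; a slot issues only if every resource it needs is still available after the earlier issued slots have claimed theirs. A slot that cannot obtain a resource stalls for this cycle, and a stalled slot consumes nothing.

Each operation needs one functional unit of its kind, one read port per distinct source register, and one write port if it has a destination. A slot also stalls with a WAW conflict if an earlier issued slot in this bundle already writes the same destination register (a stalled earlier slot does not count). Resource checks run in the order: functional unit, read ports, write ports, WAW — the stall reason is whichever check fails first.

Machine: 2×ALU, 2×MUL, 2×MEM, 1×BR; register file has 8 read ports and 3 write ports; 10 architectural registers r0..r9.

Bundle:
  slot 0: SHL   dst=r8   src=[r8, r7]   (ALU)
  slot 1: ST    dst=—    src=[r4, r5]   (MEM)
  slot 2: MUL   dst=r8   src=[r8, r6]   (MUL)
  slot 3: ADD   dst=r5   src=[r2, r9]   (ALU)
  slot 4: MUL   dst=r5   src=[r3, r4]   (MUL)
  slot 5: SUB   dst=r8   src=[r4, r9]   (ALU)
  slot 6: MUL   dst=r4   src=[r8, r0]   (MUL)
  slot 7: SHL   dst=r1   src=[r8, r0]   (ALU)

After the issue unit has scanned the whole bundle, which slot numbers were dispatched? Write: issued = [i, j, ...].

  0. ALU→r8 ⇒ go  {1A/2Mu/2Ld/1B | 6r 2w}
  1. MEM ⇒ go  {1A/2Mu/1Ld/1B | 4r 2w}
  2. MUL→r8 ⇒ no(WAW)  {1A/2Mu/1Ld/1B | 4r 2w}
  3. ALU→r5 ⇒ go  {0A/2Mu/1Ld/1B | 2r 1w}
  4. MUL→r5 ⇒ no(WAW)  {0A/2Mu/1Ld/1B | 2r 1w}
  5. ALU→r8 ⇒ no(FU)  {0A/2Mu/1Ld/1B | 2r 1w}
  6. MUL→r4 ⇒ go  {0A/1Mu/1Ld/1B | 0r 0w}
  7. ALU→r1 ⇒ no(FU)  {0A/1Mu/1Ld/1B | 0r 0w}

issued = [0, 1, 3, 6]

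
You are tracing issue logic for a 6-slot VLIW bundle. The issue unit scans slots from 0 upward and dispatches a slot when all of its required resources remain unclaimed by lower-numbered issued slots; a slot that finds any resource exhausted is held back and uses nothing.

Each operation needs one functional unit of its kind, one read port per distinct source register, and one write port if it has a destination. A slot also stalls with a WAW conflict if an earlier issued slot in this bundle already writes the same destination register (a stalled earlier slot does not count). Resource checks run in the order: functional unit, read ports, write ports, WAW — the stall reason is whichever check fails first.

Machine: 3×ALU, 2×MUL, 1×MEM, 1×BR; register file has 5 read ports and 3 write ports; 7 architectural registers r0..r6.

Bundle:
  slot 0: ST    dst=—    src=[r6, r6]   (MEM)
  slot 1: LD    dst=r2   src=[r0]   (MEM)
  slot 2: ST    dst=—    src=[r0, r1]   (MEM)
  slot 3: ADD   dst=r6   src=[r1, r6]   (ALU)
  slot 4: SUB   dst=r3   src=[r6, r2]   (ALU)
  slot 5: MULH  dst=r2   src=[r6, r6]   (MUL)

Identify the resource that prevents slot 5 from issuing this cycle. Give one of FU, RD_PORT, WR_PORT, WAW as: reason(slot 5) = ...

reason(slot 5) = RD_PORT

  0. MEM ⇒ go  {3A/2Mu/0Ld/1B | 4r 3w}
  1. MEM→r2 ⇒ no(FU)  {3A/2Mu/0Ld/1B | 4r 3w}
  2. MEM ⇒ no(FU)  {3A/2Mu/0Ld/1B | 4r 3w}
  3. ALU→r6 ⇒ go  {2A/2Mu/0Ld/1B | 2r 2w}
  4. ALU→r3 ⇒ go  {1A/2Mu/0Ld/1B | 0r 1w}
  5. MUL→r2 ⇒ no(RD_PORT)  {1A/2Mu/0Ld/1B | 0r 1w}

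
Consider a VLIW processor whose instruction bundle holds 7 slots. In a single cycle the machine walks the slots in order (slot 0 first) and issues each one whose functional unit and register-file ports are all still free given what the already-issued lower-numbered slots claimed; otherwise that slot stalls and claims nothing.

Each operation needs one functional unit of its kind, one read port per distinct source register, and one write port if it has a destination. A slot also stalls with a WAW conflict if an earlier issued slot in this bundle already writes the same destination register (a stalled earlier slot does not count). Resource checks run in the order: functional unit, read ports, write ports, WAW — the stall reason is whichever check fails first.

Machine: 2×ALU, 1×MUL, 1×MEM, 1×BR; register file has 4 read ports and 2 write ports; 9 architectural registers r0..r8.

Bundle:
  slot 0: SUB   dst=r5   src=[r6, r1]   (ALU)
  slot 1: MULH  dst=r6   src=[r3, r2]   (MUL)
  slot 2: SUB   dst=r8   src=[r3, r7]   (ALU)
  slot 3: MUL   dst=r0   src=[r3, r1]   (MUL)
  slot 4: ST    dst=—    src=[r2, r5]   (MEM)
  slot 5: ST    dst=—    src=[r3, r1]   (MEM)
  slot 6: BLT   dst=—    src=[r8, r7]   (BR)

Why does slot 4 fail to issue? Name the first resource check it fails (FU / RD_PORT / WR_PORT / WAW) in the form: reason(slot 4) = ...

reason(slot 4) = RD_PORT

slot 0 (ALU): ISSUE — free A1,Mu1,Ld1,B1 rp2 wp1
slot 1 (MUL): ISSUE — free A1,Mu0,Ld1,B1 rp0 wp0
slot 2 (ALU): stall RD_PORT — free A1,Mu0,Ld1,B1 rp0 wp0
slot 3 (MUL): stall FU — free A1,Mu0,Ld1,B1 rp0 wp0
slot 4 (MEM): stall RD_PORT — free A1,Mu0,Ld1,B1 rp0 wp0
slot 5 (MEM): stall RD_PORT — free A1,Mu0,Ld1,B1 rp0 wp0
slot 6 (BR): stall RD_PORT — free A1,Mu0,Ld1,B1 rp0 wp0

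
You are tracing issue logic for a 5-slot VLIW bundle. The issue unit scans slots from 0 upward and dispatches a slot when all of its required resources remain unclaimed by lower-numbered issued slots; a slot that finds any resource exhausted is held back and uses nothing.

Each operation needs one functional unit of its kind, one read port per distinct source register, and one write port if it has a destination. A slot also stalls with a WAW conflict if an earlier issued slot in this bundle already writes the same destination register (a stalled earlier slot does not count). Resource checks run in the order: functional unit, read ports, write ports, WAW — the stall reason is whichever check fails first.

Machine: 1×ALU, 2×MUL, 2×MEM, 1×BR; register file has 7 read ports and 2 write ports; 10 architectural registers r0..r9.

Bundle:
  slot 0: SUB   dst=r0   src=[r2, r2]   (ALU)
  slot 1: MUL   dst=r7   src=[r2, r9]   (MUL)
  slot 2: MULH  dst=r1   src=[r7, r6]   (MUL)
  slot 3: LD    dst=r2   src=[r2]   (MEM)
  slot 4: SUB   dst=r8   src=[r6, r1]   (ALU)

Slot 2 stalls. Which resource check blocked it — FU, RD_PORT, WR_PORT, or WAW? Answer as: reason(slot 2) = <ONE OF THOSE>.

slot 0 (ALU): ISSUE — free A0,Mu2,Ld2,B1 rp6 wp1
slot 1 (MUL): ISSUE — free A0,Mu1,Ld2,B1 rp4 wp0
slot 2 (MUL): stall WR_PORT — free A0,Mu1,Ld2,B1 rp4 wp0
slot 3 (MEM): stall WR_PORT — free A0,Mu1,Ld2,B1 rp4 wp0
slot 4 (ALU): stall FU — free A0,Mu1,Ld2,B1 rp4 wp0

reason(slot 2) = WR_PORT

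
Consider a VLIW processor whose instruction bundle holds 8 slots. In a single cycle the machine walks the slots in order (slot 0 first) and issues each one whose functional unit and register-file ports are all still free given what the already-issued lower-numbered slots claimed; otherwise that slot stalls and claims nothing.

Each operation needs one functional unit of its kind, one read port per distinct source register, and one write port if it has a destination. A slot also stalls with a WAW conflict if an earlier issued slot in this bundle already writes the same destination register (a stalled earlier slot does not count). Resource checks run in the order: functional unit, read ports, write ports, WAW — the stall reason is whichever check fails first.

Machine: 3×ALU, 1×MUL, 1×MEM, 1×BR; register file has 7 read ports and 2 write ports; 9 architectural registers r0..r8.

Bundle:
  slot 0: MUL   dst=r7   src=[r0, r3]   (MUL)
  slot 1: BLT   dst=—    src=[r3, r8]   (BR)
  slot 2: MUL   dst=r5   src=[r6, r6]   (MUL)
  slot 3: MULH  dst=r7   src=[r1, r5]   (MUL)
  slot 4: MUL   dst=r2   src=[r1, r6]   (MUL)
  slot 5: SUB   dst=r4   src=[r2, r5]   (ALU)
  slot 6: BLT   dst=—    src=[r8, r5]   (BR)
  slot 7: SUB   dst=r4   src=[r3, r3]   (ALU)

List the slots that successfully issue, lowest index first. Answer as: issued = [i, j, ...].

issued = [0, 1, 5]

  0. MUL→r7 ⇒ go  {3A/0Mu/1Ld/1B | 5r 1w}
  1. BR ⇒ go  {3A/0Mu/1Ld/0B | 3r 1w}
  2. MUL→r5 ⇒ no(FU)  {3A/0Mu/1Ld/0B | 3r 1w}
  3. MUL→r7 ⇒ no(FU)  {3A/0Mu/1Ld/0B | 3r 1w}
  4. MUL→r2 ⇒ no(FU)  {3A/0Mu/1Ld/0B | 3r 1w}
  5. ALU→r4 ⇒ go  {2A/0Mu/1Ld/0B | 1r 0w}
  6. BR ⇒ no(FU)  {2A/0Mu/1Ld/0B | 1r 0w}
  7. ALU→r4 ⇒ no(WR_PORT)  {2A/0Mu/1Ld/0B | 1r 0w}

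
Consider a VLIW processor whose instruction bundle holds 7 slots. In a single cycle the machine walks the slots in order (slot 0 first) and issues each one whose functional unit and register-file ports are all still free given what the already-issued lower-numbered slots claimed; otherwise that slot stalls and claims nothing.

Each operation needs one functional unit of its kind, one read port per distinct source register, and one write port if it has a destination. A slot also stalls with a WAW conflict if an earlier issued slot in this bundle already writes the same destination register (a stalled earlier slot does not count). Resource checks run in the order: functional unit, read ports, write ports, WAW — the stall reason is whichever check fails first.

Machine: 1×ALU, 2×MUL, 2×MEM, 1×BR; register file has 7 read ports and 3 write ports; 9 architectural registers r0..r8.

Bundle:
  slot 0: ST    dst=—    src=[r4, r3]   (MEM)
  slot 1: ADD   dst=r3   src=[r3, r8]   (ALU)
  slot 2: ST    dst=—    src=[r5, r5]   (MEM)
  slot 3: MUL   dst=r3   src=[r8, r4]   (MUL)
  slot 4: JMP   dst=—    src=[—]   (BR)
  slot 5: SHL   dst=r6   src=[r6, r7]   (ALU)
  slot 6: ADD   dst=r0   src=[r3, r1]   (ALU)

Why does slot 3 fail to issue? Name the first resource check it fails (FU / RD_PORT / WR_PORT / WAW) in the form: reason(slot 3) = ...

(0) want 1×MEM +2rd +0wr — yes → AL1|MU2|ME1|BR1|rd5|wr3
(1) want 1×ALU +2rd +1wr — yes → AL0|MU2|ME1|BR1|rd3|wr2
(2) want 1×MEM +1rd +0wr — yes → AL0|MU2|ME0|BR1|rd2|wr2
(3) want 1×MUL +2rd +1wr — WAW → AL0|MU2|ME0|BR1|rd2|wr2
(4) want 1×BR +0rd +0wr — yes → AL0|MU2|ME0|BR0|rd2|wr2
(5) want 1×ALU +2rd +1wr — FU → AL0|MU2|ME0|BR0|rd2|wr2
(6) want 1×ALU +2rd +1wr — FU → AL0|MU2|ME0|BR0|rd2|wr2

reason(slot 3) = WAW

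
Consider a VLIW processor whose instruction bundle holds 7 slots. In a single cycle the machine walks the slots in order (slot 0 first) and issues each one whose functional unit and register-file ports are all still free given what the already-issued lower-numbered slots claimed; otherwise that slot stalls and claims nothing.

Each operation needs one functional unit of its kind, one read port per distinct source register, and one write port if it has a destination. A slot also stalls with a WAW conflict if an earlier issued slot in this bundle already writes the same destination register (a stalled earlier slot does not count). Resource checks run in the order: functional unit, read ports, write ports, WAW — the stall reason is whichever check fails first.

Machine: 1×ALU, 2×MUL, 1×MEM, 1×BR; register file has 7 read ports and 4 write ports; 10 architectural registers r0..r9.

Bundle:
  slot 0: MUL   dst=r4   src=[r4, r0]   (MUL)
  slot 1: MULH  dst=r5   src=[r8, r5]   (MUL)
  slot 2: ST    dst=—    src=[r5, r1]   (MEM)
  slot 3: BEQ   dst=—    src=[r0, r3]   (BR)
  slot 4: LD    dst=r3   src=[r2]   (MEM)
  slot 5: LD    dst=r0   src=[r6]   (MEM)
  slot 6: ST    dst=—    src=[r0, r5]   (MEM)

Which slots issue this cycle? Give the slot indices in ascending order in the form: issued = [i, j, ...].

slot 0 (MUL): ISSUE — free A1,Mu1,Ld1,B1 rp5 wp3
slot 1 (MUL): ISSUE — free A1,Mu0,Ld1,B1 rp3 wp2
slot 2 (MEM): ISSUE — free A1,Mu0,Ld0,B1 rp1 wp2
slot 3 (BR): stall RD_PORT — free A1,Mu0,Ld0,B1 rp1 wp2
slot 4 (MEM): stall FU — free A1,Mu0,Ld0,B1 rp1 wp2
slot 5 (MEM): stall FU — free A1,Mu0,Ld0,B1 rp1 wp2
slot 6 (MEM): stall FU — free A1,Mu0,Ld0,B1 rp1 wp2

issued = [0, 1, 2]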